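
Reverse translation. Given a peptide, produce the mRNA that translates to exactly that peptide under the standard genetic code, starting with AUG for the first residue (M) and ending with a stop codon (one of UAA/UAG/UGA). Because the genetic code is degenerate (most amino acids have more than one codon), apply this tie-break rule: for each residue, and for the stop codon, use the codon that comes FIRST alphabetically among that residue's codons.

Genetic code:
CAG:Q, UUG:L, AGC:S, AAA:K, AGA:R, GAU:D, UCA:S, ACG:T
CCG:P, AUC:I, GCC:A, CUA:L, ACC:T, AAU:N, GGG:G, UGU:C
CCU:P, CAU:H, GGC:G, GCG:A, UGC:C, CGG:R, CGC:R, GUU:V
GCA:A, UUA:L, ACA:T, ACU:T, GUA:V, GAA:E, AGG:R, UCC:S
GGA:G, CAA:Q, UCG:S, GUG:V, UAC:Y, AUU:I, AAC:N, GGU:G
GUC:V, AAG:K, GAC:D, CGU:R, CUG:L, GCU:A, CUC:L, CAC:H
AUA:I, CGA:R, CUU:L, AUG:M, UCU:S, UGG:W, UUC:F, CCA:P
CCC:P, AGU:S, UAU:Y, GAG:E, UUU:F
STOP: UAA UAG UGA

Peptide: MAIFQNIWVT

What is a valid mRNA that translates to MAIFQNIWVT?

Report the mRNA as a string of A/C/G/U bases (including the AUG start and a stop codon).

residue 1: M -> AUG (start codon)
residue 2: A codons sorted = GCA,GCC,GCG,GCU -> pick first = GCA
residue 3: I codons sorted = AUA,AUC,AUU -> pick first = AUA
residue 4: F codons sorted = UUC,UUU -> pick first = UUC
residue 5: Q codons sorted = CAA,CAG -> pick first = CAA
residue 6: N codons sorted = AAC,AAU -> pick first = AAC
residue 7: I codons sorted = AUA,AUC,AUU -> pick first = AUA
residue 8: W -> UGG (only codon)
residue 9: V codons sorted = GUA,GUC,GUG,GUU -> pick first = GUA
residue 10: T codons sorted = ACA,ACC,ACG,ACU -> pick first = ACA
terminator: stop codons sorted = UAA,UAG,UGA -> pick first = UAA

Answer: mRNA: AUGGCAAUAUUCCAAAACAUAUGGGUAACAUAA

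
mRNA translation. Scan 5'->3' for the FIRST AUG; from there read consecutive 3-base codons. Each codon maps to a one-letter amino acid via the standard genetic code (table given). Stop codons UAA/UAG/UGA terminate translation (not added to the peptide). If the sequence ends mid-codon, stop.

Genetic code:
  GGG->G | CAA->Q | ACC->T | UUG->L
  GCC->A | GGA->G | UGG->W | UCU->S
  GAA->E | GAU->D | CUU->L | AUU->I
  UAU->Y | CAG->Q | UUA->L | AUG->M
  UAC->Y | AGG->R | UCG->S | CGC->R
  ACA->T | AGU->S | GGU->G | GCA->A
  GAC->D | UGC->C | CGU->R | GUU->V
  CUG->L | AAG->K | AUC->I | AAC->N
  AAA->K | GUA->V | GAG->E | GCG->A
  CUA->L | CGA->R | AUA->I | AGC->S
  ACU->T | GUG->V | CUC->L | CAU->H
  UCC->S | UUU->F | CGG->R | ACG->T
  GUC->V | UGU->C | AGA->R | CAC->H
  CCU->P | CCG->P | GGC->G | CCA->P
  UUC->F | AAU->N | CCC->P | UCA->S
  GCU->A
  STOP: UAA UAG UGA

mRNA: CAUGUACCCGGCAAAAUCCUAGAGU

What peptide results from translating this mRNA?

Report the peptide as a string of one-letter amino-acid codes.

start AUG at pos 1
pos 1: AUG -> M; peptide=M
pos 4: UAC -> Y; peptide=MY
pos 7: CCG -> P; peptide=MYP
pos 10: GCA -> A; peptide=MYPA
pos 13: AAA -> K; peptide=MYPAK
pos 16: UCC -> S; peptide=MYPAKS
pos 19: UAG -> STOP

Answer: MYPAKS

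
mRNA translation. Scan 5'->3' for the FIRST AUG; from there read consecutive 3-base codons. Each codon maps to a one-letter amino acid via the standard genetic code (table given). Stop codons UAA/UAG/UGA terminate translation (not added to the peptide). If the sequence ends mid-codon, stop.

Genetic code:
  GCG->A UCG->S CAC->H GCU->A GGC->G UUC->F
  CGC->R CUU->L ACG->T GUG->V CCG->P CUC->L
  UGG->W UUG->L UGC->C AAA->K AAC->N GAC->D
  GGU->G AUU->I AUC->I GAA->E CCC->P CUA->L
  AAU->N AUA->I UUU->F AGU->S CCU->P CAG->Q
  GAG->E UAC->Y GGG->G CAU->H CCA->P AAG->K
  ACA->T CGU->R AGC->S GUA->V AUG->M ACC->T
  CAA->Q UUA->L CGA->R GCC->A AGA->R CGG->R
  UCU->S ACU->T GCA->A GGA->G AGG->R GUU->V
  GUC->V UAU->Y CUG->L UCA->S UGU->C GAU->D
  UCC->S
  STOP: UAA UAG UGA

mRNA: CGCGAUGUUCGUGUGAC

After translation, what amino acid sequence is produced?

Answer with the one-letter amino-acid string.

start AUG at pos 4
pos 4: AUG -> M; peptide=M
pos 7: UUC -> F; peptide=MF
pos 10: GUG -> V; peptide=MFV
pos 13: UGA -> STOP

Answer: MFV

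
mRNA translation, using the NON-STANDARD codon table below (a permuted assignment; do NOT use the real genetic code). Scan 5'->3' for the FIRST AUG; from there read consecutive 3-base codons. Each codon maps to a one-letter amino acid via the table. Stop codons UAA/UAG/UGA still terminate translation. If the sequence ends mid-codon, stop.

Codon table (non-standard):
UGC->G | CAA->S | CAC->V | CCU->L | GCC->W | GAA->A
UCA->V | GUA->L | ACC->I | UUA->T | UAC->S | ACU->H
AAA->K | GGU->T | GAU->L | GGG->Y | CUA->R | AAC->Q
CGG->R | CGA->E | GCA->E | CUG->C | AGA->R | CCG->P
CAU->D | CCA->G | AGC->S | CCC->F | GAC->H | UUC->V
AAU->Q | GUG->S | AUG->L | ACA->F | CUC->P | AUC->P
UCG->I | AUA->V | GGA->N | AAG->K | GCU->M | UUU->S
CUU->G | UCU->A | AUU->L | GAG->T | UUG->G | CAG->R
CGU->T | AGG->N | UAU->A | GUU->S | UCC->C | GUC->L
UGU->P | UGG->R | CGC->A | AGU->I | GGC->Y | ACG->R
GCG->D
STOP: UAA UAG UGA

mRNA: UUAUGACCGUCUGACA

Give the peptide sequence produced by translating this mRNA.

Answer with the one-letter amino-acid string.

Answer: LIL

Derivation:
start AUG at pos 2
pos 2: AUG -> L; peptide=L
pos 5: ACC -> I; peptide=LI
pos 8: GUC -> L; peptide=LIL
pos 11: UGA -> STOP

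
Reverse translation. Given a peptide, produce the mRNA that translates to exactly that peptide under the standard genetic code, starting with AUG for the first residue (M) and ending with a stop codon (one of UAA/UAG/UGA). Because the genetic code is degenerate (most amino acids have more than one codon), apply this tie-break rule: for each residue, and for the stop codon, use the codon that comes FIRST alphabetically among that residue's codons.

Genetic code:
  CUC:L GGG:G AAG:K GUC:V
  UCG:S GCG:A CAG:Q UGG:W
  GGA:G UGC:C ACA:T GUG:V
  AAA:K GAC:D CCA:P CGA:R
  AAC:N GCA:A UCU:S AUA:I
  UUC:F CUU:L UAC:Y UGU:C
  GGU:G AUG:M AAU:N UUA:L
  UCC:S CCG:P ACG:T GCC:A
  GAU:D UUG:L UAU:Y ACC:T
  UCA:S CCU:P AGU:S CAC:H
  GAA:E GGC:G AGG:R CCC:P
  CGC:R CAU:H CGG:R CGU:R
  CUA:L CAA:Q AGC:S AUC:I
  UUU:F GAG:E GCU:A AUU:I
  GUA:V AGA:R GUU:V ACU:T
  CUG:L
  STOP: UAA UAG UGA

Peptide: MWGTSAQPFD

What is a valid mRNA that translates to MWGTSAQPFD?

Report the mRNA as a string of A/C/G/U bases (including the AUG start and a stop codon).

Answer: mRNA: AUGUGGGGAACAAGCGCACAACCAUUCGACUAA

Derivation:
residue 1: M -> AUG (start codon)
residue 2: W -> UGG (only codon)
residue 3: G codons sorted = GGA,GGC,GGG,GGU -> pick first = GGA
residue 4: T codons sorted = ACA,ACC,ACG,ACU -> pick first = ACA
residue 5: S codons sorted = AGC,AGU,UCA,UCC,UCG,UCU -> pick first = AGC
residue 6: A codons sorted = GCA,GCC,GCG,GCU -> pick first = GCA
residue 7: Q codons sorted = CAA,CAG -> pick first = CAA
residue 8: P codons sorted = CCA,CCC,CCG,CCU -> pick first = CCA
residue 9: F codons sorted = UUC,UUU -> pick first = UUC
residue 10: D codons sorted = GAC,GAU -> pick first = GAC
terminator: stop codons sorted = UAA,UAG,UGA -> pick first = UAA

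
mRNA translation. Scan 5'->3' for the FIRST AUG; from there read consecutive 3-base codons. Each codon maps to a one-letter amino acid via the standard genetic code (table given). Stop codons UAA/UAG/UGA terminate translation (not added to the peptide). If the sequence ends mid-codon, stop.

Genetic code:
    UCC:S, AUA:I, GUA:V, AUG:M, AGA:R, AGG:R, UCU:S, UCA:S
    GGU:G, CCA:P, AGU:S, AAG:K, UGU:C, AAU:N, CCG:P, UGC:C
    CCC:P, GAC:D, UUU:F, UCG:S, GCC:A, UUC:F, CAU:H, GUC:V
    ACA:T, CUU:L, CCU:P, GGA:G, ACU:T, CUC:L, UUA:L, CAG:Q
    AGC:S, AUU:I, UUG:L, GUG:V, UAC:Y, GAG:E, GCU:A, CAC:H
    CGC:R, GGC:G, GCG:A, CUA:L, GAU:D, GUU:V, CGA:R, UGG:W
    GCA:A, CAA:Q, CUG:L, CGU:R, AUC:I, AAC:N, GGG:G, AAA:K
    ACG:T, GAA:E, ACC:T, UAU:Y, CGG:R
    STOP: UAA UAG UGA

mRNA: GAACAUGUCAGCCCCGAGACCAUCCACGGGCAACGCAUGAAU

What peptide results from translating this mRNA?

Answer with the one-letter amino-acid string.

Answer: MSAPRPSTGNA

Derivation:
start AUG at pos 4
pos 4: AUG -> M; peptide=M
pos 7: UCA -> S; peptide=MS
pos 10: GCC -> A; peptide=MSA
pos 13: CCG -> P; peptide=MSAP
pos 16: AGA -> R; peptide=MSAPR
pos 19: CCA -> P; peptide=MSAPRP
pos 22: UCC -> S; peptide=MSAPRPS
pos 25: ACG -> T; peptide=MSAPRPST
pos 28: GGC -> G; peptide=MSAPRPSTG
pos 31: AAC -> N; peptide=MSAPRPSTGN
pos 34: GCA -> A; peptide=MSAPRPSTGNA
pos 37: UGA -> STOP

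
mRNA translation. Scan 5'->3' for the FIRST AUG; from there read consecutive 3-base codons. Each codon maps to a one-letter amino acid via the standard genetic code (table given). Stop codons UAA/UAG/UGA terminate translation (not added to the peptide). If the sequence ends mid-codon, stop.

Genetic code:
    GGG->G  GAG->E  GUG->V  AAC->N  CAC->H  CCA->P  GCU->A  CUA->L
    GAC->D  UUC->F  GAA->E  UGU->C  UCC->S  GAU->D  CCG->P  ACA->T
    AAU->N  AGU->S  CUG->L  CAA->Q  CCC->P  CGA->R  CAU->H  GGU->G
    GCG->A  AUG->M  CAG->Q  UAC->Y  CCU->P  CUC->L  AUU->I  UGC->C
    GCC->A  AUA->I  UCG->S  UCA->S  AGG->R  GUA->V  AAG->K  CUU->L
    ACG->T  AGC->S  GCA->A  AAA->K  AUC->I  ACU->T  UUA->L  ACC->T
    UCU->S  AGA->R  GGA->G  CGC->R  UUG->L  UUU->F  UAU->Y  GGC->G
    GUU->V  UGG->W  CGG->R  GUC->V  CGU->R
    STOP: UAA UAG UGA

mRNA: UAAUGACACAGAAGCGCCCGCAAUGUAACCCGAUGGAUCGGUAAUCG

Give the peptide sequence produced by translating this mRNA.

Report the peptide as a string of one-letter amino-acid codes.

Answer: MTQKRPQCNPMDR

Derivation:
start AUG at pos 2
pos 2: AUG -> M; peptide=M
pos 5: ACA -> T; peptide=MT
pos 8: CAG -> Q; peptide=MTQ
pos 11: AAG -> K; peptide=MTQK
pos 14: CGC -> R; peptide=MTQKR
pos 17: CCG -> P; peptide=MTQKRP
pos 20: CAA -> Q; peptide=MTQKRPQ
pos 23: UGU -> C; peptide=MTQKRPQC
pos 26: AAC -> N; peptide=MTQKRPQCN
pos 29: CCG -> P; peptide=MTQKRPQCNP
pos 32: AUG -> M; peptide=MTQKRPQCNPM
pos 35: GAU -> D; peptide=MTQKRPQCNPMD
pos 38: CGG -> R; peptide=MTQKRPQCNPMDR
pos 41: UAA -> STOP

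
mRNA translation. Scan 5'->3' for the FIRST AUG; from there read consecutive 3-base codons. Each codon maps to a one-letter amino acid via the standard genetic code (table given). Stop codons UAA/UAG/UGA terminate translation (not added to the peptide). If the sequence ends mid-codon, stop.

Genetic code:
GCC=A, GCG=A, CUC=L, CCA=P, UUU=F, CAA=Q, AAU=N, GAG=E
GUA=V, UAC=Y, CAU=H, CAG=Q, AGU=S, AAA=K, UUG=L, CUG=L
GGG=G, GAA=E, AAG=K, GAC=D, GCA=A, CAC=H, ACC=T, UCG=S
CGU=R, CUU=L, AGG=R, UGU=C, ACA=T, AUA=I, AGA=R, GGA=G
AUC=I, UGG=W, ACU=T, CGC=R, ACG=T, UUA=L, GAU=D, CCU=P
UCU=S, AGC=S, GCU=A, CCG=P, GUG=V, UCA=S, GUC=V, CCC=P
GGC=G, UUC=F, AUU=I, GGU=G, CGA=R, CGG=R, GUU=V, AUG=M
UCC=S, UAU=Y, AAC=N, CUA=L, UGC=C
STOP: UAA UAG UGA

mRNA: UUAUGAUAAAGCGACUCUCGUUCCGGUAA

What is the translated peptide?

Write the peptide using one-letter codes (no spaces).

Answer: MIKRLSFR

Derivation:
start AUG at pos 2
pos 2: AUG -> M; peptide=M
pos 5: AUA -> I; peptide=MI
pos 8: AAG -> K; peptide=MIK
pos 11: CGA -> R; peptide=MIKR
pos 14: CUC -> L; peptide=MIKRL
pos 17: UCG -> S; peptide=MIKRLS
pos 20: UUC -> F; peptide=MIKRLSF
pos 23: CGG -> R; peptide=MIKRLSFR
pos 26: UAA -> STOP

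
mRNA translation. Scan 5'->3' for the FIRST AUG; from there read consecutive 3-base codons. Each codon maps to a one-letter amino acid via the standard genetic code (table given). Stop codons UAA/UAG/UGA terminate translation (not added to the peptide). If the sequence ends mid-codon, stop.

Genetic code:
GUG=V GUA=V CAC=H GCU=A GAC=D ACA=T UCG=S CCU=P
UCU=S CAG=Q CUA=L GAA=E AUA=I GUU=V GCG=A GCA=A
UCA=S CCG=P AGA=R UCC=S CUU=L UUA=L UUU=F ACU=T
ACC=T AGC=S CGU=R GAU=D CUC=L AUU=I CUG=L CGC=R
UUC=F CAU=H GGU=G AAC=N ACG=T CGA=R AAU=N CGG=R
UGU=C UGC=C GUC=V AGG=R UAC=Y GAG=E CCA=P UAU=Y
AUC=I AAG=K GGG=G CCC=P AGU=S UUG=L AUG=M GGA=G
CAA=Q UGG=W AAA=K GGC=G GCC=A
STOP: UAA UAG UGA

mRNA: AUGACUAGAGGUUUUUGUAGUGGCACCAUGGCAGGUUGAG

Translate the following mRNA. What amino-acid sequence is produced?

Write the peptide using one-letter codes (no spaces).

Answer: MTRGFCSGTMAG

Derivation:
start AUG at pos 0
pos 0: AUG -> M; peptide=M
pos 3: ACU -> T; peptide=MT
pos 6: AGA -> R; peptide=MTR
pos 9: GGU -> G; peptide=MTRG
pos 12: UUU -> F; peptide=MTRGF
pos 15: UGU -> C; peptide=MTRGFC
pos 18: AGU -> S; peptide=MTRGFCS
pos 21: GGC -> G; peptide=MTRGFCSG
pos 24: ACC -> T; peptide=MTRGFCSGT
pos 27: AUG -> M; peptide=MTRGFCSGTM
pos 30: GCA -> A; peptide=MTRGFCSGTMA
pos 33: GGU -> G; peptide=MTRGFCSGTMAG
pos 36: UGA -> STOP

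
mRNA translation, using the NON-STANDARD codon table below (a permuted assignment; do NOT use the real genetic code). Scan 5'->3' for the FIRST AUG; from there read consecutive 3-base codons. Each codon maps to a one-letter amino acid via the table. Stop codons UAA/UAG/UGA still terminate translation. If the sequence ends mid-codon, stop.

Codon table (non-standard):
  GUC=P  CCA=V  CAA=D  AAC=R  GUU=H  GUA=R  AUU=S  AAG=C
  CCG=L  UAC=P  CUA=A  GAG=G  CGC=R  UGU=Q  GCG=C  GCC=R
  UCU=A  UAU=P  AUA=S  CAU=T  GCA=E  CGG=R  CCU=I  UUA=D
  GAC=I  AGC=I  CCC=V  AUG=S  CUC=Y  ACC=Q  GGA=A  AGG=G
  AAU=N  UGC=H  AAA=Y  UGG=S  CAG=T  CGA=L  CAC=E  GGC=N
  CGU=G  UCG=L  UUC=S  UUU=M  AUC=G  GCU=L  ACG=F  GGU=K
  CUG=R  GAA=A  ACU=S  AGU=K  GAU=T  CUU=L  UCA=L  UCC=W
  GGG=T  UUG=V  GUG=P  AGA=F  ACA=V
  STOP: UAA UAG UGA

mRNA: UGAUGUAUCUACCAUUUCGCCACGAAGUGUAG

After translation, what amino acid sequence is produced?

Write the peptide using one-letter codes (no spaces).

start AUG at pos 2
pos 2: AUG -> S; peptide=S
pos 5: UAU -> P; peptide=SP
pos 8: CUA -> A; peptide=SPA
pos 11: CCA -> V; peptide=SPAV
pos 14: UUU -> M; peptide=SPAVM
pos 17: CGC -> R; peptide=SPAVMR
pos 20: CAC -> E; peptide=SPAVMRE
pos 23: GAA -> A; peptide=SPAVMREA
pos 26: GUG -> P; peptide=SPAVMREAP
pos 29: UAG -> STOP

Answer: SPAVMREAP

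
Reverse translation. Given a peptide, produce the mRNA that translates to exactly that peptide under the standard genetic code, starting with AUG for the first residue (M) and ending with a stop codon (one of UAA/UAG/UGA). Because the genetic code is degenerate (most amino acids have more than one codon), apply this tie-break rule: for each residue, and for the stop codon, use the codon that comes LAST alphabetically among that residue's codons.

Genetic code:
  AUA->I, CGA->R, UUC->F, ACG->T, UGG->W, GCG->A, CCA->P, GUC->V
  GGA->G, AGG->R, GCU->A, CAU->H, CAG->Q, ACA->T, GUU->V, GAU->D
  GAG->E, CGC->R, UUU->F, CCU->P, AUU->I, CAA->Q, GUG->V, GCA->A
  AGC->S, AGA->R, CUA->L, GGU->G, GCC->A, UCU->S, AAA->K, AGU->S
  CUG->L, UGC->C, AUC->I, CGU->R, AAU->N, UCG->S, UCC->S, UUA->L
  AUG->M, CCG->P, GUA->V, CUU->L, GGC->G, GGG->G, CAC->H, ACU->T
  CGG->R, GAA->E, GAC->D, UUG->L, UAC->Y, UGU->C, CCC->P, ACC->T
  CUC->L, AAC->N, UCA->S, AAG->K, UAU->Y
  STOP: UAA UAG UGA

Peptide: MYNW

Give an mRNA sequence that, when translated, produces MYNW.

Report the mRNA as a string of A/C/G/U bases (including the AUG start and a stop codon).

Answer: mRNA: AUGUAUAAUUGGUGA

Derivation:
residue 1: M -> AUG (start codon)
residue 2: Y codons sorted = UAC,UAU -> pick last = UAU
residue 3: N codons sorted = AAC,AAU -> pick last = AAU
residue 4: W -> UGG (only codon)
terminator: stop codons sorted = UAA,UAG,UGA -> pick last = UGA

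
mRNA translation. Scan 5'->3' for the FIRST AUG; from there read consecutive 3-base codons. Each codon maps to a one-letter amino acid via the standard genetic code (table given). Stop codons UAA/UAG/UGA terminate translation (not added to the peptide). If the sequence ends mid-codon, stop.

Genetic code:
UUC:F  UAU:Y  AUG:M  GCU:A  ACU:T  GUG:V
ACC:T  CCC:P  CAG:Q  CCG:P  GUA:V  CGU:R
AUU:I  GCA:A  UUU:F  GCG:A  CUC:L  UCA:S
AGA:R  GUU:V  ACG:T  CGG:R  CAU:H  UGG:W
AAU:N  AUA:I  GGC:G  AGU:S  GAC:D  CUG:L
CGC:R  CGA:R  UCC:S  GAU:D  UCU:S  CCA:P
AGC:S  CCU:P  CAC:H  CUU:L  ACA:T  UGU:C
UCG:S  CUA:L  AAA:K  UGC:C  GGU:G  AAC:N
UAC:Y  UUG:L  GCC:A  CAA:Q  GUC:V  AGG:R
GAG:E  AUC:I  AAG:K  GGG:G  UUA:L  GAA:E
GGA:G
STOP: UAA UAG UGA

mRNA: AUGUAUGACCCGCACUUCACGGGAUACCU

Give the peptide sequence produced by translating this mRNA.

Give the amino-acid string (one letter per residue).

Answer: MYDPHFTGY

Derivation:
start AUG at pos 0
pos 0: AUG -> M; peptide=M
pos 3: UAU -> Y; peptide=MY
pos 6: GAC -> D; peptide=MYD
pos 9: CCG -> P; peptide=MYDP
pos 12: CAC -> H; peptide=MYDPH
pos 15: UUC -> F; peptide=MYDPHF
pos 18: ACG -> T; peptide=MYDPHFT
pos 21: GGA -> G; peptide=MYDPHFTG
pos 24: UAC -> Y; peptide=MYDPHFTGY
pos 27: only 2 nt remain (<3), stop (end of mRNA)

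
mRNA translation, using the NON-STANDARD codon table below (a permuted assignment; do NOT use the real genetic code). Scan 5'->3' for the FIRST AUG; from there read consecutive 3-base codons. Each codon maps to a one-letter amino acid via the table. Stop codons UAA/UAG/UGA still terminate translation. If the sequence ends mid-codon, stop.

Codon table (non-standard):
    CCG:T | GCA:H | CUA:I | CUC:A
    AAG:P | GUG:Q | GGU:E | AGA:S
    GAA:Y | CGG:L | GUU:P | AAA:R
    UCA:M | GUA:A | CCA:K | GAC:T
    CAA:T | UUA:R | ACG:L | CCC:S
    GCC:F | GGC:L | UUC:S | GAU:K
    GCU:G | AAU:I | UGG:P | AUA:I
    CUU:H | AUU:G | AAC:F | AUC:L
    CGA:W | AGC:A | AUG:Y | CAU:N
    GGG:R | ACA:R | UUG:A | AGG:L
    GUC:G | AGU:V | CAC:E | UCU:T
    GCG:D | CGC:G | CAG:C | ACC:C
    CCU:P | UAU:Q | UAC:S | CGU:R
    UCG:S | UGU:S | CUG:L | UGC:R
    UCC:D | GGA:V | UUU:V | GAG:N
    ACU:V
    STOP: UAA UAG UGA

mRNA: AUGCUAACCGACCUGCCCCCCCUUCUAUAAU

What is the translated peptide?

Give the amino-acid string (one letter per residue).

start AUG at pos 0
pos 0: AUG -> Y; peptide=Y
pos 3: CUA -> I; peptide=YI
pos 6: ACC -> C; peptide=YIC
pos 9: GAC -> T; peptide=YICT
pos 12: CUG -> L; peptide=YICTL
pos 15: CCC -> S; peptide=YICTLS
pos 18: CCC -> S; peptide=YICTLSS
pos 21: CUU -> H; peptide=YICTLSSH
pos 24: CUA -> I; peptide=YICTLSSHI
pos 27: UAA -> STOP

Answer: YICTLSSHI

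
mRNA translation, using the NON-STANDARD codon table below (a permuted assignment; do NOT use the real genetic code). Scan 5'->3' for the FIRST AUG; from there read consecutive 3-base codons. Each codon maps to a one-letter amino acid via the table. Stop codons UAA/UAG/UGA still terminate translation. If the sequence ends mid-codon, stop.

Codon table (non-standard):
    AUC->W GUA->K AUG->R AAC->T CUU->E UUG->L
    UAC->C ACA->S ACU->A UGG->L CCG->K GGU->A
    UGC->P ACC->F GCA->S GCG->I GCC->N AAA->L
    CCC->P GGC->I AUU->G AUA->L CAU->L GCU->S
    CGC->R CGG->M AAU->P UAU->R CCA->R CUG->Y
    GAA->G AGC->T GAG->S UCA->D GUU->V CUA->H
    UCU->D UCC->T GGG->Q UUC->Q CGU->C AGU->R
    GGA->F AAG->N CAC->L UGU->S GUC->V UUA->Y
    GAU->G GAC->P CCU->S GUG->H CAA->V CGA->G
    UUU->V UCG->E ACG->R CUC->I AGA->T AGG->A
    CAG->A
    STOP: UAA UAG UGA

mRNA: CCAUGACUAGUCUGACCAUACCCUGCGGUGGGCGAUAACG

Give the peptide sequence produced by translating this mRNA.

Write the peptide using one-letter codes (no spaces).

start AUG at pos 2
pos 2: AUG -> R; peptide=R
pos 5: ACU -> A; peptide=RA
pos 8: AGU -> R; peptide=RAR
pos 11: CUG -> Y; peptide=RARY
pos 14: ACC -> F; peptide=RARYF
pos 17: AUA -> L; peptide=RARYFL
pos 20: CCC -> P; peptide=RARYFLP
pos 23: UGC -> P; peptide=RARYFLPP
pos 26: GGU -> A; peptide=RARYFLPPA
pos 29: GGG -> Q; peptide=RARYFLPPAQ
pos 32: CGA -> G; peptide=RARYFLPPAQG
pos 35: UAA -> STOP

Answer: RARYFLPPAQG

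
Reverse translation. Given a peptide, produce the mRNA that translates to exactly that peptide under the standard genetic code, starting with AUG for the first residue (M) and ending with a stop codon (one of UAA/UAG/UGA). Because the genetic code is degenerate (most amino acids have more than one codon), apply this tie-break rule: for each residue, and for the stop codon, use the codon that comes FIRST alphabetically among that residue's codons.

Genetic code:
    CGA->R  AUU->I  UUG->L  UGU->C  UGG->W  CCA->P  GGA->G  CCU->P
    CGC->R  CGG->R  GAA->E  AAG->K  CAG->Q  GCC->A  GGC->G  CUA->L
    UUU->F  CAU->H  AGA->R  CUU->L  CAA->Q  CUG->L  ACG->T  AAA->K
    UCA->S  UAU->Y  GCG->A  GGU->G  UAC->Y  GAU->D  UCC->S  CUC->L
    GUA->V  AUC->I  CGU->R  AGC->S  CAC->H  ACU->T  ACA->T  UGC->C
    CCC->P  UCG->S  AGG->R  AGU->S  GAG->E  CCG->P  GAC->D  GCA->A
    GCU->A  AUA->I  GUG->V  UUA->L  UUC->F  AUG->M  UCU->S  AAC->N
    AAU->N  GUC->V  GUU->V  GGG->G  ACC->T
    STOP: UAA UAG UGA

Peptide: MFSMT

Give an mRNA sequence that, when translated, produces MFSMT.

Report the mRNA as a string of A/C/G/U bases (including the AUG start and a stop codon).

Answer: mRNA: AUGUUCAGCAUGACAUAA

Derivation:
residue 1: M -> AUG (start codon)
residue 2: F codons sorted = UUC,UUU -> pick first = UUC
residue 3: S codons sorted = AGC,AGU,UCA,UCC,UCG,UCU -> pick first = AGC
residue 4: M -> AUG (only codon)
residue 5: T codons sorted = ACA,ACC,ACG,ACU -> pick first = ACA
terminator: stop codons sorted = UAA,UAG,UGA -> pick first = UAA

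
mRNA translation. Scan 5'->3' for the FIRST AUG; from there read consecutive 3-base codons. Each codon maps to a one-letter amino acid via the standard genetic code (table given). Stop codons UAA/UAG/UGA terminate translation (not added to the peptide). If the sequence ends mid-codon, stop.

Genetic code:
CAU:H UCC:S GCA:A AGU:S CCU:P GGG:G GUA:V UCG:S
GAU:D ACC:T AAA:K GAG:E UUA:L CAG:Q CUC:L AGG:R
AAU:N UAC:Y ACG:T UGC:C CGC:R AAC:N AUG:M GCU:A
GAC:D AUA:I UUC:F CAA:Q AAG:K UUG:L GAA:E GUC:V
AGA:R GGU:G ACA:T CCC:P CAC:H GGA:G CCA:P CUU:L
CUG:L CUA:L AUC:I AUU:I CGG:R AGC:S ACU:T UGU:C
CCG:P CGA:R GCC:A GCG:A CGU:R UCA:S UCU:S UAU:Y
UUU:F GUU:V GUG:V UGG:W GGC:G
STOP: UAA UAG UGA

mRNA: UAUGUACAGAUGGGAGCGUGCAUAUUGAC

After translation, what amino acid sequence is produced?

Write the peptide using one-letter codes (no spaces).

Answer: MYRWERAY

Derivation:
start AUG at pos 1
pos 1: AUG -> M; peptide=M
pos 4: UAC -> Y; peptide=MY
pos 7: AGA -> R; peptide=MYR
pos 10: UGG -> W; peptide=MYRW
pos 13: GAG -> E; peptide=MYRWE
pos 16: CGU -> R; peptide=MYRWER
pos 19: GCA -> A; peptide=MYRWERA
pos 22: UAU -> Y; peptide=MYRWERAY
pos 25: UGA -> STOP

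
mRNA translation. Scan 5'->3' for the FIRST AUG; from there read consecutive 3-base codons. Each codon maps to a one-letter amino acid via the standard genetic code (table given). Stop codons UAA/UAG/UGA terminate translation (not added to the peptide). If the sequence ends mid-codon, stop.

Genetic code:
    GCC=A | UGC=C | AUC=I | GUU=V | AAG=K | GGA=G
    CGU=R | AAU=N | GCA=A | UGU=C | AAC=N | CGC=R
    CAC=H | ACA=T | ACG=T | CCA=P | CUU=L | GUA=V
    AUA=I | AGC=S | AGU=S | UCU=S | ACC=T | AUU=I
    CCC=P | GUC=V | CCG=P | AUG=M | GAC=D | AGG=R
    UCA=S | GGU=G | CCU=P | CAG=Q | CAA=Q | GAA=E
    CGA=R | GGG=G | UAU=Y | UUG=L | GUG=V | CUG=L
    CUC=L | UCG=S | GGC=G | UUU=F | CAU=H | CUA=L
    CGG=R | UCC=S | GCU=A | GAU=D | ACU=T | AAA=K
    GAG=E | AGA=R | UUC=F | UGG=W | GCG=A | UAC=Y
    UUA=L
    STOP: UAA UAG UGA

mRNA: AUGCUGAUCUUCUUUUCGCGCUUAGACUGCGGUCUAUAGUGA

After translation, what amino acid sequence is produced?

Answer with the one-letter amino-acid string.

start AUG at pos 0
pos 0: AUG -> M; peptide=M
pos 3: CUG -> L; peptide=ML
pos 6: AUC -> I; peptide=MLI
pos 9: UUC -> F; peptide=MLIF
pos 12: UUU -> F; peptide=MLIFF
pos 15: UCG -> S; peptide=MLIFFS
pos 18: CGC -> R; peptide=MLIFFSR
pos 21: UUA -> L; peptide=MLIFFSRL
pos 24: GAC -> D; peptide=MLIFFSRLD
pos 27: UGC -> C; peptide=MLIFFSRLDC
pos 30: GGU -> G; peptide=MLIFFSRLDCG
pos 33: CUA -> L; peptide=MLIFFSRLDCGL
pos 36: UAG -> STOP

Answer: MLIFFSRLDCGL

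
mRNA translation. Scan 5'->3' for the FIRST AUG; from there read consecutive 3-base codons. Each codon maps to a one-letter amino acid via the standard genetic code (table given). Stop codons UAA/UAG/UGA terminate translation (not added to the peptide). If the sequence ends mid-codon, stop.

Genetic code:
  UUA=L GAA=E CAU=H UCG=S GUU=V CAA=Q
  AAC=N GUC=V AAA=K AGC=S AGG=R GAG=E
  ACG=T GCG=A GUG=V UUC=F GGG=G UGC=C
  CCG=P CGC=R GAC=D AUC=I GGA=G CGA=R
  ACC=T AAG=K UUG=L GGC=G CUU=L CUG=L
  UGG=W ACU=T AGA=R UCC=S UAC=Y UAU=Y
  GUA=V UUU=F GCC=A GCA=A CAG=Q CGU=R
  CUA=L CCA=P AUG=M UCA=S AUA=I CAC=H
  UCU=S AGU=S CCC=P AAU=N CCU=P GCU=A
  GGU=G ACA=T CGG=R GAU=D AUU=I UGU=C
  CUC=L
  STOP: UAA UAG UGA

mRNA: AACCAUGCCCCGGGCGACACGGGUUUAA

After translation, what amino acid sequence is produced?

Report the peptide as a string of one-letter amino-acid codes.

Answer: MPRATRV

Derivation:
start AUG at pos 4
pos 4: AUG -> M; peptide=M
pos 7: CCC -> P; peptide=MP
pos 10: CGG -> R; peptide=MPR
pos 13: GCG -> A; peptide=MPRA
pos 16: ACA -> T; peptide=MPRAT
pos 19: CGG -> R; peptide=MPRATR
pos 22: GUU -> V; peptide=MPRATRV
pos 25: UAA -> STOP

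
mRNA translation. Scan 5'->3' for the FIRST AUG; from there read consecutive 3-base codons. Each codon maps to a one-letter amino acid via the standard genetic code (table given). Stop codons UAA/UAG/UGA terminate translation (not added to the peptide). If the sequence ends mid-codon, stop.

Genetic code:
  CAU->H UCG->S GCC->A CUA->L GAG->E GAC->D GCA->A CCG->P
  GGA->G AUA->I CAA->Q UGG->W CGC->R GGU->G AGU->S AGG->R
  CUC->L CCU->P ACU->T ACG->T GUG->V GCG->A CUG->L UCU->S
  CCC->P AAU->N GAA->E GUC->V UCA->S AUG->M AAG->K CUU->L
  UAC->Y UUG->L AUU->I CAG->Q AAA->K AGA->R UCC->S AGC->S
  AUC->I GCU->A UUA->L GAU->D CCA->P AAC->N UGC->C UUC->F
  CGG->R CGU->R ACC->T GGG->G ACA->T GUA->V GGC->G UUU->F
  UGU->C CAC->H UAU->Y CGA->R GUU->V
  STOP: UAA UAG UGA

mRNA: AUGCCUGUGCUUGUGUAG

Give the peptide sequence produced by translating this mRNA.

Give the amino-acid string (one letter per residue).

start AUG at pos 0
pos 0: AUG -> M; peptide=M
pos 3: CCU -> P; peptide=MP
pos 6: GUG -> V; peptide=MPV
pos 9: CUU -> L; peptide=MPVL
pos 12: GUG -> V; peptide=MPVLV
pos 15: UAG -> STOP

Answer: MPVLV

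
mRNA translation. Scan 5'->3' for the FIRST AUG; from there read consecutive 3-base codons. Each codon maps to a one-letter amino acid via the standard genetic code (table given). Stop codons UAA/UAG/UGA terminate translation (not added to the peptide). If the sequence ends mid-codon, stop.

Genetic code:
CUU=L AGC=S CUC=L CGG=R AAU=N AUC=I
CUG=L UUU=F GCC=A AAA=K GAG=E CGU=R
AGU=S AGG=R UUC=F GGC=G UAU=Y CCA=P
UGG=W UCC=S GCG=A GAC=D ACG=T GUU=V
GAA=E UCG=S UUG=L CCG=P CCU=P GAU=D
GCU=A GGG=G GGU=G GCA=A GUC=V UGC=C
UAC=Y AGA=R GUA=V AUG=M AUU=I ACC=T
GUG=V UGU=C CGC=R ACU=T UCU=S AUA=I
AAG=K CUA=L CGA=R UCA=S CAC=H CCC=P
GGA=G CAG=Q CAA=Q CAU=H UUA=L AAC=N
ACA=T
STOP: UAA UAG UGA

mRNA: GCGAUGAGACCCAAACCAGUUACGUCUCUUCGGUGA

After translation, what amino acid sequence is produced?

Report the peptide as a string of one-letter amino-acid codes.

start AUG at pos 3
pos 3: AUG -> M; peptide=M
pos 6: AGA -> R; peptide=MR
pos 9: CCC -> P; peptide=MRP
pos 12: AAA -> K; peptide=MRPK
pos 15: CCA -> P; peptide=MRPKP
pos 18: GUU -> V; peptide=MRPKPV
pos 21: ACG -> T; peptide=MRPKPVT
pos 24: UCU -> S; peptide=MRPKPVTS
pos 27: CUU -> L; peptide=MRPKPVTSL
pos 30: CGG -> R; peptide=MRPKPVTSLR
pos 33: UGA -> STOP

Answer: MRPKPVTSLR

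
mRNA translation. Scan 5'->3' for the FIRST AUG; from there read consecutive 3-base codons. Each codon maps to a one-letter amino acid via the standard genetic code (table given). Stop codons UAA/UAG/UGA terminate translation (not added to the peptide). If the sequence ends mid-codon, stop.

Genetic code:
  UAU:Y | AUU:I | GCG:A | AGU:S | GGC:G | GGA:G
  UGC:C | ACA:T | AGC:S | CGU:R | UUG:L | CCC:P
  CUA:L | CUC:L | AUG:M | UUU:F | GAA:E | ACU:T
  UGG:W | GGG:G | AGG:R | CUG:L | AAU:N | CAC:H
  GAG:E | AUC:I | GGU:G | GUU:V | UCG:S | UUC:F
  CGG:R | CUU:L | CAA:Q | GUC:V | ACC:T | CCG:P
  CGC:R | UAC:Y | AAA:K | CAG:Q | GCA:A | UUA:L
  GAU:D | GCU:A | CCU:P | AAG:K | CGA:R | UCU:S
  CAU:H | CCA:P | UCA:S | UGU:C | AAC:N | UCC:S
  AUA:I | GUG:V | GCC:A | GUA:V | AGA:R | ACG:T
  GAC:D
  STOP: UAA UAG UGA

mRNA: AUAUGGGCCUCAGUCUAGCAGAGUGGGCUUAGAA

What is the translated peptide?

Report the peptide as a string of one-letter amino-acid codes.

Answer: MGLSLAEWA

Derivation:
start AUG at pos 2
pos 2: AUG -> M; peptide=M
pos 5: GGC -> G; peptide=MG
pos 8: CUC -> L; peptide=MGL
pos 11: AGU -> S; peptide=MGLS
pos 14: CUA -> L; peptide=MGLSL
pos 17: GCA -> A; peptide=MGLSLA
pos 20: GAG -> E; peptide=MGLSLAE
pos 23: UGG -> W; peptide=MGLSLAEW
pos 26: GCU -> A; peptide=MGLSLAEWA
pos 29: UAG -> STOP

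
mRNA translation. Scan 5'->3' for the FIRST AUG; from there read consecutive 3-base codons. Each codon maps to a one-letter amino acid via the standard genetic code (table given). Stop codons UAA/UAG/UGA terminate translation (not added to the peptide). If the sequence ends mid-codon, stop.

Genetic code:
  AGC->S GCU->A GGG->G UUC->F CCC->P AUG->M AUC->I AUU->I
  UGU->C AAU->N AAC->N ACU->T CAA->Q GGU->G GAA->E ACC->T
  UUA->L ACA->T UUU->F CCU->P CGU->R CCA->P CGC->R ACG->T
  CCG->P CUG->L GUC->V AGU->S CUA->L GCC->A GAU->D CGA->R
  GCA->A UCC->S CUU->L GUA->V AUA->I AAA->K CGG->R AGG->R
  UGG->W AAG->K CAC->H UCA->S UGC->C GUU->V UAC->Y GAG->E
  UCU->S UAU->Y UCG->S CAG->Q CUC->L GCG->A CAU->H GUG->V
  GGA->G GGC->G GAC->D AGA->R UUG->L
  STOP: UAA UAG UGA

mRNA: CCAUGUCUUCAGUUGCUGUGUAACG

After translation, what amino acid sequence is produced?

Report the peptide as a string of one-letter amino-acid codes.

start AUG at pos 2
pos 2: AUG -> M; peptide=M
pos 5: UCU -> S; peptide=MS
pos 8: UCA -> S; peptide=MSS
pos 11: GUU -> V; peptide=MSSV
pos 14: GCU -> A; peptide=MSSVA
pos 17: GUG -> V; peptide=MSSVAV
pos 20: UAA -> STOP

Answer: MSSVAV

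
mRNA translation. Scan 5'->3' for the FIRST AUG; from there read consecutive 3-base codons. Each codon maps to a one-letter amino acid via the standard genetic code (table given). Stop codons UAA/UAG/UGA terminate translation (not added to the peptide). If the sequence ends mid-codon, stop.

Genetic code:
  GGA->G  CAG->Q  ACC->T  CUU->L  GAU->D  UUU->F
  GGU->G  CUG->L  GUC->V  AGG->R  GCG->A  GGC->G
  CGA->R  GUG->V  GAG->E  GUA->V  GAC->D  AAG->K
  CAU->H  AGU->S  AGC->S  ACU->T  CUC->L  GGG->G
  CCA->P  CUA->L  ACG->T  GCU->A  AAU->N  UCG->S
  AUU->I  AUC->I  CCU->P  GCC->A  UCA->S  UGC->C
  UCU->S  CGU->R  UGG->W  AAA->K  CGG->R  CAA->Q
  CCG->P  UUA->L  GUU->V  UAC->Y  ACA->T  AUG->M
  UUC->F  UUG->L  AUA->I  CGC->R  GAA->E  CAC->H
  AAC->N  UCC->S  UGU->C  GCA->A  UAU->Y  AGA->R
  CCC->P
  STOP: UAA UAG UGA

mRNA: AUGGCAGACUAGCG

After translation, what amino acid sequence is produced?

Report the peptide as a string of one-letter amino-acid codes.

Answer: MAD

Derivation:
start AUG at pos 0
pos 0: AUG -> M; peptide=M
pos 3: GCA -> A; peptide=MA
pos 6: GAC -> D; peptide=MAD
pos 9: UAG -> STOP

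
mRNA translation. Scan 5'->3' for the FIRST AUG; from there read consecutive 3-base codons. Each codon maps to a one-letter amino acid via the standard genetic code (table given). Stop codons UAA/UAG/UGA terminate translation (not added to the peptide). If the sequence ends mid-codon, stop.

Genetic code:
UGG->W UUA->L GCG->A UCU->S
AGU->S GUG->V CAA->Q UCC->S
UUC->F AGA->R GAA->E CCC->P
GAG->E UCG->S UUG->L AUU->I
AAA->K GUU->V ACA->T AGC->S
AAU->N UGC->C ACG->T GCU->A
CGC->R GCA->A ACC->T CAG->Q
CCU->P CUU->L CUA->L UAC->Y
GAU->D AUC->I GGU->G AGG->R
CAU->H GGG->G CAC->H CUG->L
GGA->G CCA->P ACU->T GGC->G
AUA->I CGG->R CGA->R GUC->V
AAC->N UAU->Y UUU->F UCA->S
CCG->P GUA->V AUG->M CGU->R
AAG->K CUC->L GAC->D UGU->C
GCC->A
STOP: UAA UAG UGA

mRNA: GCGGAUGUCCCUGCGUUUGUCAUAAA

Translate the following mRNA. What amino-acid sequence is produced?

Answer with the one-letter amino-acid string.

Answer: MSLRLS

Derivation:
start AUG at pos 4
pos 4: AUG -> M; peptide=M
pos 7: UCC -> S; peptide=MS
pos 10: CUG -> L; peptide=MSL
pos 13: CGU -> R; peptide=MSLR
pos 16: UUG -> L; peptide=MSLRL
pos 19: UCA -> S; peptide=MSLRLS
pos 22: UAA -> STOP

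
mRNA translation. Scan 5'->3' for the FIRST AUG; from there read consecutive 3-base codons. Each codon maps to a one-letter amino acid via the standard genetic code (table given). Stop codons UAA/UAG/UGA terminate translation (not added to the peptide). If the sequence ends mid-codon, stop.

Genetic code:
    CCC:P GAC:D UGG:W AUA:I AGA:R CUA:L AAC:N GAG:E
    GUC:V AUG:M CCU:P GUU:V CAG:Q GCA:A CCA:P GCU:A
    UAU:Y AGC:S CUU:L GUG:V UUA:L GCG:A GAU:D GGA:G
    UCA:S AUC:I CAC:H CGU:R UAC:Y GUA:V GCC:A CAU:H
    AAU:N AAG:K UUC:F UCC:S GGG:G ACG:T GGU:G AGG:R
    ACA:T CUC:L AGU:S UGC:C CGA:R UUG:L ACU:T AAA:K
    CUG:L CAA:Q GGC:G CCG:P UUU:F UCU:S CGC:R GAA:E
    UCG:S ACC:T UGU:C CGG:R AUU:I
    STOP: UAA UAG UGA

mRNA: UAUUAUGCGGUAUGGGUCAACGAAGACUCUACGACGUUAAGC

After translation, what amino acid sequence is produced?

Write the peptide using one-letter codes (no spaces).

Answer: MRYGSTKTLRR

Derivation:
start AUG at pos 4
pos 4: AUG -> M; peptide=M
pos 7: CGG -> R; peptide=MR
pos 10: UAU -> Y; peptide=MRY
pos 13: GGG -> G; peptide=MRYG
pos 16: UCA -> S; peptide=MRYGS
pos 19: ACG -> T; peptide=MRYGST
pos 22: AAG -> K; peptide=MRYGSTK
pos 25: ACU -> T; peptide=MRYGSTKT
pos 28: CUA -> L; peptide=MRYGSTKTL
pos 31: CGA -> R; peptide=MRYGSTKTLR
pos 34: CGU -> R; peptide=MRYGSTKTLRR
pos 37: UAA -> STOP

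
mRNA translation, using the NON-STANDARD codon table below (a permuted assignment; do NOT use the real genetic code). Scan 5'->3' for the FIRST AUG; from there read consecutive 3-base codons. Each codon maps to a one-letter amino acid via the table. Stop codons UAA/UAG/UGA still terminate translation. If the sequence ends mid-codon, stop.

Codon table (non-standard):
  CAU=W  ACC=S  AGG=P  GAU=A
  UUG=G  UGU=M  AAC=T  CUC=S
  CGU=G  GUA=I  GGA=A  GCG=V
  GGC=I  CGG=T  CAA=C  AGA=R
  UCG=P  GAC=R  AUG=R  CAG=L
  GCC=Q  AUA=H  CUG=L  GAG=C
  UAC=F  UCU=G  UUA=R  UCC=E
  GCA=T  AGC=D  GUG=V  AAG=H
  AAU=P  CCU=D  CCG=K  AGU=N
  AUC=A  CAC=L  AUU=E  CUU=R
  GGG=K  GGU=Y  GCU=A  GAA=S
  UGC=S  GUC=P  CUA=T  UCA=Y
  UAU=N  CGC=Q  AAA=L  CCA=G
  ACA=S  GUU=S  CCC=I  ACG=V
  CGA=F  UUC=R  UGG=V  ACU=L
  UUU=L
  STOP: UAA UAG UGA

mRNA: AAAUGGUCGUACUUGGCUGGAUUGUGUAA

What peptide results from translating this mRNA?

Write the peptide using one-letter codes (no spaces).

start AUG at pos 2
pos 2: AUG -> R; peptide=R
pos 5: GUC -> P; peptide=RP
pos 8: GUA -> I; peptide=RPI
pos 11: CUU -> R; peptide=RPIR
pos 14: GGC -> I; peptide=RPIRI
pos 17: UGG -> V; peptide=RPIRIV
pos 20: AUU -> E; peptide=RPIRIVE
pos 23: GUG -> V; peptide=RPIRIVEV
pos 26: UAA -> STOP

Answer: RPIRIVEV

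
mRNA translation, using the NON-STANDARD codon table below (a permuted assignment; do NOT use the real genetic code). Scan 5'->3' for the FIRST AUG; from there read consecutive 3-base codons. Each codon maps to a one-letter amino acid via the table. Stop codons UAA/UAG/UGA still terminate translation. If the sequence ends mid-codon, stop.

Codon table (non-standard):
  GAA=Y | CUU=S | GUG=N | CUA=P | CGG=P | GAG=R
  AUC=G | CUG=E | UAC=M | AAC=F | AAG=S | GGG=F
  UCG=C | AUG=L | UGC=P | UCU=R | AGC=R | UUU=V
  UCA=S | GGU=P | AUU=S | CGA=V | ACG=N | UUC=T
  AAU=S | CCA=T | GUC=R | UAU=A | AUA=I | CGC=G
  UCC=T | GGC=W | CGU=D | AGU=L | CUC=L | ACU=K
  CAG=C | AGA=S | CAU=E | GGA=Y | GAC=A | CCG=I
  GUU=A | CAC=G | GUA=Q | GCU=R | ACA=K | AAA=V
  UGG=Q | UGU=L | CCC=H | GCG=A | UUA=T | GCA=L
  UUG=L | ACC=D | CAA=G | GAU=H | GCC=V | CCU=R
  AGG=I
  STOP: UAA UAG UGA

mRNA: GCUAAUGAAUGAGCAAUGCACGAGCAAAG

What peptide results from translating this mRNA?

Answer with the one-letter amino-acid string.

start AUG at pos 4
pos 4: AUG -> L; peptide=L
pos 7: AAU -> S; peptide=LS
pos 10: GAG -> R; peptide=LSR
pos 13: CAA -> G; peptide=LSRG
pos 16: UGC -> P; peptide=LSRGP
pos 19: ACG -> N; peptide=LSRGPN
pos 22: AGC -> R; peptide=LSRGPNR
pos 25: AAA -> V; peptide=LSRGPNRV
pos 28: only 1 nt remain (<3), stop (end of mRNA)

Answer: LSRGPNRV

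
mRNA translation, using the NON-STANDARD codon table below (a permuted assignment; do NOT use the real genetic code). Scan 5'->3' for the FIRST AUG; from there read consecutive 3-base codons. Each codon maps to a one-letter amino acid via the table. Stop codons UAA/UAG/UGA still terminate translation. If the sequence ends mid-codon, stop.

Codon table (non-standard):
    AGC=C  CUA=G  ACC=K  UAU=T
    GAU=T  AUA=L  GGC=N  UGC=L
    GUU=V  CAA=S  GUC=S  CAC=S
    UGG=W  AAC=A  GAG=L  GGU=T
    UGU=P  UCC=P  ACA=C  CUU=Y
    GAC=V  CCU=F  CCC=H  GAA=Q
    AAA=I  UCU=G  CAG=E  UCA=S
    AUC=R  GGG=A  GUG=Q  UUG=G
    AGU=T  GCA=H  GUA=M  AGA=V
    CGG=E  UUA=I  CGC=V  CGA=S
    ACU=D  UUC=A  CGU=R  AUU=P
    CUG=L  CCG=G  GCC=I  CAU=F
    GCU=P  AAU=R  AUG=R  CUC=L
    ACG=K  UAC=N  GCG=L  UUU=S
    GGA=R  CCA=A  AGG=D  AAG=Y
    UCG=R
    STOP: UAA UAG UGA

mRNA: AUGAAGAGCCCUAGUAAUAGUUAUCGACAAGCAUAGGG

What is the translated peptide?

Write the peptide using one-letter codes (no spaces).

start AUG at pos 0
pos 0: AUG -> R; peptide=R
pos 3: AAG -> Y; peptide=RY
pos 6: AGC -> C; peptide=RYC
pos 9: CCU -> F; peptide=RYCF
pos 12: AGU -> T; peptide=RYCFT
pos 15: AAU -> R; peptide=RYCFTR
pos 18: AGU -> T; peptide=RYCFTRT
pos 21: UAU -> T; peptide=RYCFTRTT
pos 24: CGA -> S; peptide=RYCFTRTTS
pos 27: CAA -> S; peptide=RYCFTRTTSS
pos 30: GCA -> H; peptide=RYCFTRTTSSH
pos 33: UAG -> STOP

Answer: RYCFTRTTSSH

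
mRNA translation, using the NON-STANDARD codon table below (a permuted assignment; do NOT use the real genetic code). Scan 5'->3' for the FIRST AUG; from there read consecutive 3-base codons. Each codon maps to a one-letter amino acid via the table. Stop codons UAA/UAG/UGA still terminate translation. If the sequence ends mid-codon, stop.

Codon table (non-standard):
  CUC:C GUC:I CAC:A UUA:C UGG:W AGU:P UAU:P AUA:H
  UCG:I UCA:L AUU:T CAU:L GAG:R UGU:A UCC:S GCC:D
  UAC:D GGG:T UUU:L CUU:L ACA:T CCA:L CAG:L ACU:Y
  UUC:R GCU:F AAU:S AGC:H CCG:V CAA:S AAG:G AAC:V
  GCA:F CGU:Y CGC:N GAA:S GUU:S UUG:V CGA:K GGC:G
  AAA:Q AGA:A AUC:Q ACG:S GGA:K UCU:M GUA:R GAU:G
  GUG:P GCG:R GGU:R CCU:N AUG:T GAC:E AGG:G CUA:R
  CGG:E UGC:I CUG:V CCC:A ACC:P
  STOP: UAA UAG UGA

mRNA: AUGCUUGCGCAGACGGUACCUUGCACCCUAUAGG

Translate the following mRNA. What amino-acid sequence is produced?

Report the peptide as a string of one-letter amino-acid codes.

start AUG at pos 0
pos 0: AUG -> T; peptide=T
pos 3: CUU -> L; peptide=TL
pos 6: GCG -> R; peptide=TLR
pos 9: CAG -> L; peptide=TLRL
pos 12: ACG -> S; peptide=TLRLS
pos 15: GUA -> R; peptide=TLRLSR
pos 18: CCU -> N; peptide=TLRLSRN
pos 21: UGC -> I; peptide=TLRLSRNI
pos 24: ACC -> P; peptide=TLRLSRNIP
pos 27: CUA -> R; peptide=TLRLSRNIPR
pos 30: UAG -> STOP

Answer: TLRLSRNIPR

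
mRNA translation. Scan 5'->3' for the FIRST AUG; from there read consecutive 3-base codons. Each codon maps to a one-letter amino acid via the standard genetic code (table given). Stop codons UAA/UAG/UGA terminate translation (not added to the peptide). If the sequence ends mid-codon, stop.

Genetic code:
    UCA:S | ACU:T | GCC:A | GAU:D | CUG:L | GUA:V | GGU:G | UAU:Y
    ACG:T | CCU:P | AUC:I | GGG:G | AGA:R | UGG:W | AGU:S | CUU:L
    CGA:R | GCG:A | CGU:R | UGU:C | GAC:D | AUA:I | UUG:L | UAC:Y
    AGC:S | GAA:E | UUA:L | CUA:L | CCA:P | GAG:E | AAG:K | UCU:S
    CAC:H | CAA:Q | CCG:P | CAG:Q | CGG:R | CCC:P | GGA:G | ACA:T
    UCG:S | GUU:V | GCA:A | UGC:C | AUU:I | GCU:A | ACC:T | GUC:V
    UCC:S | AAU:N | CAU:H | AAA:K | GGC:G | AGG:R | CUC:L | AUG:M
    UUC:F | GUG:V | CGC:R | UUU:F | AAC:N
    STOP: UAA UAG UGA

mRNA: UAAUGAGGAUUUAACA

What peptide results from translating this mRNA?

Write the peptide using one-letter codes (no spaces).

start AUG at pos 2
pos 2: AUG -> M; peptide=M
pos 5: AGG -> R; peptide=MR
pos 8: AUU -> I; peptide=MRI
pos 11: UAA -> STOP

Answer: MRI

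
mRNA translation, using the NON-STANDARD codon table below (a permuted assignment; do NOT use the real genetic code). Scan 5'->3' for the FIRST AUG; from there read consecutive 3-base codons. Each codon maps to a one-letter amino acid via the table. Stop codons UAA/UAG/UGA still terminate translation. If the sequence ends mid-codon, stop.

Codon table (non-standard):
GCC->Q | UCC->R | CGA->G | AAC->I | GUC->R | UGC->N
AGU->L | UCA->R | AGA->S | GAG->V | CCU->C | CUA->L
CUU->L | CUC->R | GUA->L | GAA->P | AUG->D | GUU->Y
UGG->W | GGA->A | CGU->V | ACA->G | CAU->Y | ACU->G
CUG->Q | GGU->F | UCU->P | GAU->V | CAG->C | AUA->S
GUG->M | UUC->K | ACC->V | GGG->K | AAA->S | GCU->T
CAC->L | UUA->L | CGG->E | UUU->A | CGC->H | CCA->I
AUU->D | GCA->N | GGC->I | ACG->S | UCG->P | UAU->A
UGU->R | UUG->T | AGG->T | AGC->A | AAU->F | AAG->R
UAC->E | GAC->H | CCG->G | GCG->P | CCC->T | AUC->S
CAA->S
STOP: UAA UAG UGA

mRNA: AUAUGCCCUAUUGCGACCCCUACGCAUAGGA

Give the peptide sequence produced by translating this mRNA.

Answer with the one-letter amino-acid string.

start AUG at pos 2
pos 2: AUG -> D; peptide=D
pos 5: CCC -> T; peptide=DT
pos 8: UAU -> A; peptide=DTA
pos 11: UGC -> N; peptide=DTAN
pos 14: GAC -> H; peptide=DTANH
pos 17: CCC -> T; peptide=DTANHT
pos 20: UAC -> E; peptide=DTANHTE
pos 23: GCA -> N; peptide=DTANHTEN
pos 26: UAG -> STOP

Answer: DTANHTEN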